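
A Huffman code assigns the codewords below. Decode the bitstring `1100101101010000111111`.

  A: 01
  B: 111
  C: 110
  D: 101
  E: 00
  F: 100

CAADAEEBB

Read left to right; each codeword is recognised as soon as it completes (prefix code):
  110→C | 01→A | 01→A | 101→D | 01→A | 00→E | 00→E | 111→B | 111→B
Decoded message: CAADAEEBB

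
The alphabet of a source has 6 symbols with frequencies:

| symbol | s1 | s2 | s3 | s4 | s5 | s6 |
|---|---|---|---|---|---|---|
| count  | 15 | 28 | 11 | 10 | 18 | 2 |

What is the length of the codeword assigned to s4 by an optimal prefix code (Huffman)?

4

Repeatedly merge the two smallest:
combine s6(2), s4(10) → 12
combine s3(11), 12 → 23
combine s1(15), s5(18) → 33
combine 23, s2(28) → 51
combine 33, 51 → 84
s4 sits 4 levels below the root, so its codeword is 4 bits.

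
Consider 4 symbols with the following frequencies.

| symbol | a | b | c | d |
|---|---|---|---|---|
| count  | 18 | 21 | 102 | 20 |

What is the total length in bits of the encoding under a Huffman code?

258

Greedily combine the two least-frequent nodes:
merge a(18) and d(20): 38
merge b(21) and 38: 59
merge 59 and c(102): 161
Each symbol's bit-cost is frequency × depth; summing gives 258 bits (equivalently 38 + 59 + 161).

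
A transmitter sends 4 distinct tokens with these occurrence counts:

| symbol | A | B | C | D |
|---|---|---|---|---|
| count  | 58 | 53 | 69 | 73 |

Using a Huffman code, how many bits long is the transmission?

506

Merge the two smallest weights repeatedly:
merge B(53) and A(58): 111
merge C(69) and D(73): 142
merge 111 and 142: 253
The encoded length is the sum of every internal node's weight: 111 + 142 + 253 = 506 bits.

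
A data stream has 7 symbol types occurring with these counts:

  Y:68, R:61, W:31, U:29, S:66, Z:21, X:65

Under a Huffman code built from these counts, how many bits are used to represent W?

Repeatedly merge the two smallest:
combine Z(21), U(29) → 50
combine W(31), 50 → 81
combine R(61), X(65) → 126
combine S(66), Y(68) → 134
combine 81, 126 → 207
combine 134, 207 → 341
The subtree containing W is merged 3 times, so code length = 3.

3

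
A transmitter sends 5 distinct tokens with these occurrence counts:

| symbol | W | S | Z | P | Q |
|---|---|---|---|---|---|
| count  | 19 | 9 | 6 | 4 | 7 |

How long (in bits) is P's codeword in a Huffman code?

3

Repeatedly merge the two smallest:
P(4) + Z(6) → 10
Q(7) + S(9) → 16
10 + 16 → 26
W(19) + 26 → 45
P sits 3 levels below the root, so its codeword is 3 bits.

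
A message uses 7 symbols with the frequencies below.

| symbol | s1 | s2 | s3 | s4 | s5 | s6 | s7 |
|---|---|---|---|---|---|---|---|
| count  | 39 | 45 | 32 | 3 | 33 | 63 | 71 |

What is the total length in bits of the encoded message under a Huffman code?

759

Merge the two smallest weights repeatedly:
merge s4(3) and s3(32): 35
merge s5(33) and 35: 68
merge s1(39) and s2(45): 84
merge s6(63) and 68: 131
merge s7(71) and 84: 155
merge 131 and 155: 286
The encoded length is the sum of every internal node's weight: 35 + 68 + 84 + 131 + 155 + 286 = 759 bits.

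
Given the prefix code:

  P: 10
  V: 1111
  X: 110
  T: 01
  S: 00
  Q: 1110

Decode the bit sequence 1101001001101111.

XPTSXV

Read left to right; each codeword is recognised as soon as it completes (prefix code):
  110→X | 10→P | 01→T | 00→S | 110→X | 1111→V
Decoded message: XPTSXV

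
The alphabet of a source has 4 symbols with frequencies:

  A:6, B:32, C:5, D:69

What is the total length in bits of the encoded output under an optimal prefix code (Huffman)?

Greedily combine the two least-frequent nodes:
combine C(5), A(6) → 11
combine 11, B(32) → 43
combine 43, D(69) → 112
Each symbol's bit-cost is frequency × depth; summing gives 166 bits (equivalently 11 + 43 + 112).

166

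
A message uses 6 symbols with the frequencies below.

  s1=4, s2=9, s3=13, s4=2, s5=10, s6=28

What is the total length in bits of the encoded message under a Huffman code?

Greedily combine the two least-frequent nodes:
merge s4(2) and s1(4): 6
merge 6 and s2(9): 15
merge s5(10) and s3(13): 23
merge 15 and 23: 38
merge s6(28) and 38: 66
Total encoded bits = sum of merged weights = 6 + 15 + 23 + 38 + 66 = 148.

148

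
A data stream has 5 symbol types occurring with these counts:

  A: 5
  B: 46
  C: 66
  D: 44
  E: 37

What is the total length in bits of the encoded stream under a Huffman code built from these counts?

Build the Huffman tree bottom-up:
merge A(5) and E(37): 42
merge 42 and D(44): 86
merge B(46) and C(66): 112
merge 86 and 112: 198
The encoded length is the sum of every internal node's weight: 42 + 86 + 112 + 198 = 438 bits.

438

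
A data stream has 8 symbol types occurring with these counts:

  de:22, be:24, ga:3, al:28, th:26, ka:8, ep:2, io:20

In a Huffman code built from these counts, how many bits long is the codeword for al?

Huffman merges, smallest pair first:
merge ep(2) and ga(3): 5
merge 5 and ka(8): 13
merge 13 and io(20): 33
merge de(22) and be(24): 46
merge th(26) and al(28): 54
merge 33 and 46: 79
merge 54 and 79: 133
The subtree containing al is merged 2 times, so code length = 2.

2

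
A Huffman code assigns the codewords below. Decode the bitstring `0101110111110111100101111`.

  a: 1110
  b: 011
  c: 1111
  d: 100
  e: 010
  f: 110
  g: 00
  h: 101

Read left to right; each codeword is recognised as soon as it completes (prefix code):
  010→e | 1110→a | 1111→c | 101→h | 1110→a | 010→e | 1111→c
Decoded message: eachaec

eachaec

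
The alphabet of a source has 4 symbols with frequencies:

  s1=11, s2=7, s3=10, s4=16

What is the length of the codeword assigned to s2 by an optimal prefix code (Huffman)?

Huffman merges, smallest pair first:
merge s2(7) and s3(10): 17
merge s1(11) and s4(16): 27
merge 17 and 27: 44
s2 sits 2 levels below the root, so its codeword is 2 bits.

2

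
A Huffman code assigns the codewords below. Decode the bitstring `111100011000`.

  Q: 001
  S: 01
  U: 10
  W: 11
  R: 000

Read left to right; each codeword is recognised as soon as it completes (prefix code):
  11→W | 11→W | 000→R | 11→W | 000→R
Decoded message: WWRWR

WWRWR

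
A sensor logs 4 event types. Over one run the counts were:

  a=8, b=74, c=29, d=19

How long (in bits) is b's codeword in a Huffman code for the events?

Repeatedly merge the two smallest:
a(8) + d(19) → 27
27 + c(29) → 56
56 + b(74) → 130
b is merged only at the final step, so code length = 1.

1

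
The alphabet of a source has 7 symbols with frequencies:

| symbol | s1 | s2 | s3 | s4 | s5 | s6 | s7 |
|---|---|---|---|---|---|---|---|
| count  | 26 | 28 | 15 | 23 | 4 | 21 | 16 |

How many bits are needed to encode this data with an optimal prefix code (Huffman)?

364

Merge the two smallest weights repeatedly:
combine s5(4), s3(15) → 19
combine s7(16), 19 → 35
combine s6(21), s4(23) → 44
combine s1(26), s2(28) → 54
combine 35, 44 → 79
combine 54, 79 → 133
The encoded length is the sum of every internal node's weight: 19 + 35 + 44 + 54 + 79 + 133 = 364 bits.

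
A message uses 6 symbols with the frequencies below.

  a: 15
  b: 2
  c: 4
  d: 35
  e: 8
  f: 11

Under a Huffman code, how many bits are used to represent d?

1

Build the tree from the bottom:
merge b(2) and c(4): 6
merge 6 and e(8): 14
merge f(11) and 14: 25
merge a(15) and 25: 40
merge d(35) and 40: 75
d is merged only at the final step, so code length = 1.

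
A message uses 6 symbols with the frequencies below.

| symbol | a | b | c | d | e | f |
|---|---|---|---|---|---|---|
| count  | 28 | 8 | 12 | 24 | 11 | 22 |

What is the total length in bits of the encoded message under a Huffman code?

260

Greedily combine the two least-frequent nodes:
merge b(8) and e(11): 19
merge c(12) and 19: 31
merge f(22) and d(24): 46
merge a(28) and 31: 59
merge 46 and 59: 105
Total encoded bits = sum of merged weights = 19 + 31 + 46 + 59 + 105 = 260.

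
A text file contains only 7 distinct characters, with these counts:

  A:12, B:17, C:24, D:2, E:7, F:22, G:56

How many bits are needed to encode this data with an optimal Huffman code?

338

Build the Huffman tree bottom-up:
merge D(2) and E(7): 9
merge 9 and A(12): 21
merge B(17) and 21: 38
merge F(22) and C(24): 46
merge 38 and 46: 84
merge G(56) and 84: 140
Total encoded bits = sum of merged weights = 9 + 21 + 38 + 46 + 84 + 140 = 338.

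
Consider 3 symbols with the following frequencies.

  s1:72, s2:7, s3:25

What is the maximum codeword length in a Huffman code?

Merge the two lowest-weight nodes at each step:
s2(7) + s3(25) → 32
32 + s1(72) → 104
Maximum depth reached is 2.

2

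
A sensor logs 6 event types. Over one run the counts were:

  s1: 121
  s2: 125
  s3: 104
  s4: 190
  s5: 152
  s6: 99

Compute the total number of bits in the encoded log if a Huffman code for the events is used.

Greedily combine the two least-frequent nodes:
merge s6(99) and s3(104): 203
merge s1(121) and s2(125): 246
merge s5(152) and s4(190): 342
merge 203 and 246: 449
merge 342 and 449: 791
The encoded length is the sum of every internal node's weight: 203 + 246 + 342 + 449 + 791 = 2031 bits.

2031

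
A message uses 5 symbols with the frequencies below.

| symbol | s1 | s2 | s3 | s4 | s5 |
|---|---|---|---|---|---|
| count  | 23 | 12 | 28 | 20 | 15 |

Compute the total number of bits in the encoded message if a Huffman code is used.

223

Merge the two smallest weights repeatedly:
combine s2(12), s5(15) → 27
combine s4(20), s1(23) → 43
combine 27, s3(28) → 55
combine 43, 55 → 98
The encoded length is the sum of every internal node's weight: 27 + 43 + 55 + 98 = 223 bits.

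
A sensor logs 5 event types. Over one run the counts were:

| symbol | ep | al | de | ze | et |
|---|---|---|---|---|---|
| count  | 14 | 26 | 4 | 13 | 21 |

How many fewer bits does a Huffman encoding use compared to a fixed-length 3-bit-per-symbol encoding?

Fixed-length: 3 bits × 78 symbols = 234 bits.
Huffman merges:
merge de(4) and ze(13): 17
merge ep(14) and 17: 31
merge et(21) and al(26): 47
merge 31 and 47: 78
Huffman total = 17 + 31 + 47 + 78 = 173 bits.
Saving = 234 − 173 = 61 bits.

61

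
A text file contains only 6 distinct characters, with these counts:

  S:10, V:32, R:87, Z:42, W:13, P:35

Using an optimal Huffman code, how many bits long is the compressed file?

506

Merge the two smallest weights repeatedly:
combine S(10), W(13) → 23
combine 23, V(32) → 55
combine P(35), Z(42) → 77
combine 55, 77 → 132
combine R(87), 132 → 219
Total encoded bits = sum of merged weights = 23 + 55 + 77 + 132 + 219 = 506.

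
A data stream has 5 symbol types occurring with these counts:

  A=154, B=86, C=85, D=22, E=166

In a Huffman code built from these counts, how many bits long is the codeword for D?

Build the tree from the bottom:
D(22) + C(85) → 107
B(86) + 107 → 193
A(154) + E(166) → 320
193 + 320 → 513
D sits 3 levels below the root, so its codeword is 3 bits.

3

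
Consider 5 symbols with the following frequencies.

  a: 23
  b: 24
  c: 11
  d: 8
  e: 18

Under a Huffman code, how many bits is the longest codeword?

Merge the two lowest-weight nodes at each step:
combine d(8), c(11) → 19
combine e(18), 19 → 37
combine a(23), b(24) → 47
combine 37, 47 → 84
The rarest symbols sit at the bottom; the longest codeword is 3 bits.

3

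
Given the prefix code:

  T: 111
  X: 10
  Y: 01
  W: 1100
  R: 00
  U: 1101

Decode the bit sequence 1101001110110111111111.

Read left to right; each codeword is recognised as soon as it completes (prefix code):
  1101→U | 00→R | 111→T | 01→Y | 10→X | 111→T | 111→T | 111→T
Decoded message: URTYXTTT

URTYXTTT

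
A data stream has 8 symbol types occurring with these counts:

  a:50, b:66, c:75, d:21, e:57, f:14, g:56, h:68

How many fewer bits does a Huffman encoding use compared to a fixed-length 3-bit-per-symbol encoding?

40

Fixed-length: 3 bits × 407 symbols = 1221 bits.
Huffman merges:
merge f(14) and d(21): 35
merge 35 and a(50): 85
merge g(56) and e(57): 113
merge b(66) and h(68): 134
merge c(75) and 85: 160
merge 113 and 134: 247
merge 160 and 247: 407
Huffman total = 35 + 85 + 113 + 134 + 160 + 247 + 407 = 1181 bits.
Saving = 1221 − 1181 = 40 bits.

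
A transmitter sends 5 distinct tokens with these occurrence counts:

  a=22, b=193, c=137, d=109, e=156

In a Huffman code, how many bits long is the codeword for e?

Repeatedly merge the two smallest:
combine a(22), d(109) → 131
combine 131, c(137) → 268
combine e(156), b(193) → 349
combine 268, 349 → 617
The subtree containing e is merged 2 times, so code length = 2.

2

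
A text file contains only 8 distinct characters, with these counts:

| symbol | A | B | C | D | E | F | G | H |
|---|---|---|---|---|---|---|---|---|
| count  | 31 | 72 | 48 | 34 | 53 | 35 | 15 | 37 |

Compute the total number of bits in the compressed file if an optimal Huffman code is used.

949

Merge the two smallest weights repeatedly:
merge G(15) and A(31): 46
merge D(34) and F(35): 69
merge H(37) and 46: 83
merge C(48) and E(53): 101
merge 69 and B(72): 141
merge 83 and 101: 184
merge 141 and 184: 325
The encoded length is the sum of every internal node's weight: 46 + 69 + 83 + 101 + 141 + 184 + 325 = 949 bits.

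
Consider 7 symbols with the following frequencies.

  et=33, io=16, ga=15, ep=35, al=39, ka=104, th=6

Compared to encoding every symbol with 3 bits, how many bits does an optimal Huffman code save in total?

Fixed-length: 3 bits × 248 symbols = 744 bits.
Huffman merges:
combine th(6), ga(15) → 21
combine io(16), 21 → 37
combine et(33), ep(35) → 68
combine 37, al(39) → 76
combine 68, 76 → 144
combine ka(104), 144 → 248
Huffman total = 21 + 37 + 68 + 76 + 144 + 248 = 594 bits.
Saving = 744 − 594 = 150 bits.

150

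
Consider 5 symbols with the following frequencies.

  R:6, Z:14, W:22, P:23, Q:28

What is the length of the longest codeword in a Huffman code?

Merge the two lowest-weight nodes at each step:
combine R(6), Z(14) → 20
combine 20, W(22) → 42
combine P(23), Q(28) → 51
combine 42, 51 → 93
The rarest symbols sit at the bottom; the longest codeword is 3 bits.

3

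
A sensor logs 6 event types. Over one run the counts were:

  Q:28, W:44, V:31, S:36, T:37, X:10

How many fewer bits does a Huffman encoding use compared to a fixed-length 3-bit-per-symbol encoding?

Fixed-length: 3 bits × 186 symbols = 558 bits.
Huffman merges:
merge X(10) and Q(28): 38
merge V(31) and S(36): 67
merge T(37) and 38: 75
merge W(44) and 67: 111
merge 75 and 111: 186
Huffman total = 38 + 67 + 75 + 111 + 186 = 477 bits.
Saving = 558 − 477 = 81 bits.

81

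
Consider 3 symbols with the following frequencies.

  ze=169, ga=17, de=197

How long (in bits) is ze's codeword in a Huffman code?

Repeatedly merge the two smallest:
ga(17) + ze(169) → 186
186 + de(197) → 383
The subtree containing ze is merged 2 times, so code length = 2.

2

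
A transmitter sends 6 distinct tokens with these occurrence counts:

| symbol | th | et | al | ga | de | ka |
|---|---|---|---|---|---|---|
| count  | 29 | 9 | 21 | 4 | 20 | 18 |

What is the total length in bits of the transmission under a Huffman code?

Build the Huffman tree bottom-up:
merge ga(4) and et(9): 13
merge 13 and ka(18): 31
merge de(20) and al(21): 41
merge th(29) and 31: 60
merge 41 and 60: 101
The encoded length is the sum of every internal node's weight: 13 + 31 + 41 + 60 + 101 = 246 bits.

246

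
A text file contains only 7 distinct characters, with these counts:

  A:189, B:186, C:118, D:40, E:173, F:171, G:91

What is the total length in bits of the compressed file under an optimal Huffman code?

Build the Huffman tree bottom-up:
D(40) + G(91) → 131
C(118) + 131 → 249
F(171) + E(173) → 344
B(186) + A(189) → 375
249 + 344 → 593
375 + 593 → 968
Total encoded bits = sum of merged weights = 131 + 249 + 344 + 375 + 593 + 968 = 2660.

2660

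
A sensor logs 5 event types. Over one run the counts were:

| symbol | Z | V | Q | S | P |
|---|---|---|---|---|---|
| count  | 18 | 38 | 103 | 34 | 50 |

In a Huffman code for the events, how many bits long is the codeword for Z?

Build the tree from the bottom:
combine Z(18), S(34) → 52
combine V(38), P(50) → 88
combine 52, 88 → 140
combine Q(103), 140 → 243
Z sits 3 levels below the root, so its codeword is 3 bits.

3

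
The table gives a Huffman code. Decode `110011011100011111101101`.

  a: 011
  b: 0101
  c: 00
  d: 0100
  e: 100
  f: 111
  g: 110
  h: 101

gaaeafhh

Read left to right; each codeword is recognised as soon as it completes (prefix code):
  110→g | 011→a | 011→a | 100→e | 011→a | 111→f | 101→h | 101→h
Decoded message: gaaeafhh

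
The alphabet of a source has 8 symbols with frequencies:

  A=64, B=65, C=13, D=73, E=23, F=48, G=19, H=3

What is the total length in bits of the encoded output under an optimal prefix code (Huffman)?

831

Greedily combine the two least-frequent nodes:
merge H(3) and C(13): 16
merge 16 and G(19): 35
merge E(23) and 35: 58
merge F(48) and 58: 106
merge A(64) and B(65): 129
merge D(73) and 106: 179
merge 129 and 179: 308
Each symbol's bit-cost is frequency × depth; summing gives 831 bits (equivalently 16 + 35 + 58 + 106 + 129 + 179 + 308).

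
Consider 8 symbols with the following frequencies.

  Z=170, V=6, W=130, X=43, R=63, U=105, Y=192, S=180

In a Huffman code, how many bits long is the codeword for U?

3

Repeatedly merge the two smallest:
V(6) + X(43) → 49
49 + R(63) → 112
U(105) + 112 → 217
W(130) + Z(170) → 300
S(180) + Y(192) → 372
217 + 300 → 517
372 + 517 → 889
The subtree containing U is merged 3 times, so code length = 3.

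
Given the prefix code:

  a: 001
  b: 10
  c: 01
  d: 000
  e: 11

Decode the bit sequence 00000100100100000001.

daaaddc

Read left to right; each codeword is recognised as soon as it completes (prefix code):
  000→d | 001→a | 001→a | 001→a | 000→d | 000→d | 01→c
Decoded message: daaaddc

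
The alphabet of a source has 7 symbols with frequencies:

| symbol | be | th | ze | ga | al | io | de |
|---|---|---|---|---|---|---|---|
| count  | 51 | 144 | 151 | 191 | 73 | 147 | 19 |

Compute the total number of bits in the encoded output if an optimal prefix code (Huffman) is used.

2052

Greedily combine the two least-frequent nodes:
combine de(19), be(51) → 70
combine 70, al(73) → 143
combine 143, th(144) → 287
combine io(147), ze(151) → 298
combine ga(191), 287 → 478
combine 298, 478 → 776
Each symbol's bit-cost is frequency × depth; summing gives 2052 bits (equivalently 70 + 143 + 287 + 298 + 478 + 776).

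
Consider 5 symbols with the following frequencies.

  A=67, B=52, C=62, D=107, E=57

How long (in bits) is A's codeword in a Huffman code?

Repeatedly merge the two smallest:
combine B(52), E(57) → 109
combine C(62), A(67) → 129
combine D(107), 109 → 216
combine 129, 216 → 345
A sits 2 levels below the root, so its codeword is 2 bits.

2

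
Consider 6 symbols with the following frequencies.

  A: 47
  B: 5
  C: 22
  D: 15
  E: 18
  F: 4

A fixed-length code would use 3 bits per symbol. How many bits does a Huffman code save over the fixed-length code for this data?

Fixed-length: 3 bits × 111 symbols = 333 bits.
Huffman merges:
F(4) + B(5) → 9
9 + D(15) → 24
E(18) + C(22) → 40
24 + 40 → 64
A(47) + 64 → 111
Huffman total = 9 + 24 + 40 + 64 + 111 = 248 bits.
Saving = 333 − 248 = 85 bits.

85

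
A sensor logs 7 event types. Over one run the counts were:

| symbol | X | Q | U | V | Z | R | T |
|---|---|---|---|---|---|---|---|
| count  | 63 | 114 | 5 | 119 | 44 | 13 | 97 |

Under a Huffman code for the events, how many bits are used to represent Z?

Huffman merges, smallest pair first:
U(5) + R(13) → 18
18 + Z(44) → 62
62 + X(63) → 125
T(97) + Q(114) → 211
V(119) + 125 → 244
211 + 244 → 455
Z's leaf is at depth 4, giving a 4-bit codeword.

4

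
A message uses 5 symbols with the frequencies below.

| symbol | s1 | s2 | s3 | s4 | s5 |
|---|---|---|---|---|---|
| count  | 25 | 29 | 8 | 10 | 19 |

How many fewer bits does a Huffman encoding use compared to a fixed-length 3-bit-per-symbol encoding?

73

Fixed-length: 3 bits × 91 symbols = 273 bits.
Huffman merges:
merge s3(8) and s4(10): 18
merge 18 and s5(19): 37
merge s1(25) and s2(29): 54
merge 37 and 54: 91
Huffman total = 18 + 37 + 54 + 91 = 200 bits.
Saving = 273 − 200 = 73 bits.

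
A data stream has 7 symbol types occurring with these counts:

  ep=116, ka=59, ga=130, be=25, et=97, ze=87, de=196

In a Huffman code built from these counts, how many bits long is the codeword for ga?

2

Huffman merges, smallest pair first:
be(25) + ka(59) → 84
84 + ze(87) → 171
et(97) + ep(116) → 213
ga(130) + 171 → 301
de(196) + 213 → 409
301 + 409 → 710
The subtree containing ga is merged 2 times, so code length = 2.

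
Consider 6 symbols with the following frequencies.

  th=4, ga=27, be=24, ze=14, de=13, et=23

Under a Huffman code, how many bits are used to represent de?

4

Repeatedly merge the two smallest:
combine th(4), de(13) → 17
combine ze(14), 17 → 31
combine et(23), be(24) → 47
combine ga(27), 31 → 58
combine 47, 58 → 105
de sits 4 levels below the root, so its codeword is 4 bits.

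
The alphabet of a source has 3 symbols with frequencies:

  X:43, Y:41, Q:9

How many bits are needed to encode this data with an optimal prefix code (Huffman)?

143

Build the Huffman tree bottom-up:
merge Q(9) and Y(41): 50
merge X(43) and 50: 93
Each symbol's bit-cost is frequency × depth; summing gives 143 bits (equivalently 50 + 93).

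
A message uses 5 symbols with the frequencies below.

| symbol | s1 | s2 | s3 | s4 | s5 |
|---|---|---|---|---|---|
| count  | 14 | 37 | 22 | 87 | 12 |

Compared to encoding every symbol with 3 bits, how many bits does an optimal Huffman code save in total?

Fixed-length: 3 bits × 172 symbols = 516 bits.
Huffman merges:
s5(12) + s1(14) → 26
s3(22) + 26 → 48
s2(37) + 48 → 85
85 + s4(87) → 172
Huffman total = 26 + 48 + 85 + 172 = 331 bits.
Saving = 516 − 331 = 185 bits.

185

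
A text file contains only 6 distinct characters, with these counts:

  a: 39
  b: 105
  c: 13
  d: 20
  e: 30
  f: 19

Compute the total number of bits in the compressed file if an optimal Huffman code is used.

Greedily combine the two least-frequent nodes:
merge c(13) and f(19): 32
merge d(20) and e(30): 50
merge 32 and a(39): 71
merge 50 and 71: 121
merge b(105) and 121: 226
Total encoded bits = sum of merged weights = 32 + 50 + 71 + 121 + 226 = 500.

500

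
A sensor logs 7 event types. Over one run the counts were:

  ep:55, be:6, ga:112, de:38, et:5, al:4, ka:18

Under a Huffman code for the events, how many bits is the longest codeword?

Merge the two lowest-weight nodes at each step:
merge al(4) and et(5): 9
merge be(6) and 9: 15
merge 15 and ka(18): 33
merge 33 and de(38): 71
merge ep(55) and 71: 126
merge ga(112) and 126: 238
The rarest symbols sit at the bottom; the longest codeword is 6 bits.

6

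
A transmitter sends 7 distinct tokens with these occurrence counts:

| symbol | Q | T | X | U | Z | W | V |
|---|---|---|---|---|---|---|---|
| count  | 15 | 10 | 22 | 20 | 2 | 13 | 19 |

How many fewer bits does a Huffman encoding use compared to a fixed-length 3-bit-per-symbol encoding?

30

Fixed-length: 3 bits × 101 symbols = 303 bits.
Huffman merges:
Z(2) + T(10) → 12
12 + W(13) → 25
Q(15) + V(19) → 34
U(20) + X(22) → 42
25 + 34 → 59
42 + 59 → 101
Huffman total = 12 + 25 + 34 + 42 + 59 + 101 = 273 bits.
Saving = 303 − 273 = 30 bits.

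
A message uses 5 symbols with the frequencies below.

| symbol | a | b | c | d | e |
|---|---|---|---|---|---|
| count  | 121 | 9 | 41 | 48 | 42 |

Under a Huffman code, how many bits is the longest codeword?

3

Merge the two lowest-weight nodes at each step:
b(9) + c(41) → 50
e(42) + d(48) → 90
50 + 90 → 140
a(121) + 140 → 261
Maximum depth reached is 3.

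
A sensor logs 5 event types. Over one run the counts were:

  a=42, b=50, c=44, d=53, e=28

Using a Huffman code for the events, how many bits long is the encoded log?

504

Greedily combine the two least-frequent nodes:
merge e(28) and a(42): 70
merge c(44) and b(50): 94
merge d(53) and 70: 123
merge 94 and 123: 217
Each symbol's bit-cost is frequency × depth; summing gives 504 bits (equivalently 70 + 94 + 123 + 217).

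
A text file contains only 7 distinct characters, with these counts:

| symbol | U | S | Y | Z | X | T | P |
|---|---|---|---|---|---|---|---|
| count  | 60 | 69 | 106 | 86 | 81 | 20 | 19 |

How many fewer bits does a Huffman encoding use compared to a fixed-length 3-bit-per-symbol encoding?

153

Fixed-length: 3 bits × 441 symbols = 1323 bits.
Huffman merges:
combine P(19), T(20) → 39
combine 39, U(60) → 99
combine S(69), X(81) → 150
combine Z(86), 99 → 185
combine Y(106), 150 → 256
combine 185, 256 → 441
Huffman total = 39 + 99 + 150 + 185 + 256 + 441 = 1170 bits.
Saving = 1323 − 1170 = 153 bits.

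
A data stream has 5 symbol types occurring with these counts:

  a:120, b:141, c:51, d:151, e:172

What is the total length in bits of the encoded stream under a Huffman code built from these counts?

1441

Build the Huffman tree bottom-up:
combine c(51), a(120) → 171
combine b(141), d(151) → 292
combine 171, e(172) → 343
combine 292, 343 → 635
The encoded length is the sum of every internal node's weight: 171 + 292 + 343 + 635 = 1441 bits.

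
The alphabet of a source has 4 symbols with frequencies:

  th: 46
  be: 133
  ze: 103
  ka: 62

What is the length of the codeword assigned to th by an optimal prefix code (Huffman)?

Repeatedly merge the two smallest:
th(46) + ka(62) → 108
ze(103) + 108 → 211
be(133) + 211 → 344
The subtree containing th is merged 3 times, so code length = 3.

3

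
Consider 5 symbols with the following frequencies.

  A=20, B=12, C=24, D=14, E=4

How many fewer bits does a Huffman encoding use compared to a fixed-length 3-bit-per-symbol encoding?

Fixed-length: 3 bits × 74 symbols = 222 bits.
Huffman merges:
merge E(4) and B(12): 16
merge D(14) and 16: 30
merge A(20) and C(24): 44
merge 30 and 44: 74
Huffman total = 16 + 30 + 44 + 74 = 164 bits.
Saving = 222 − 164 = 58 bits.

58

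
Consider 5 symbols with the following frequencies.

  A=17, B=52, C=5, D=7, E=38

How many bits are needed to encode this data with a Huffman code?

Greedily combine the two least-frequent nodes:
merge C(5) and D(7): 12
merge 12 and A(17): 29
merge 29 and E(38): 67
merge B(52) and 67: 119
Total encoded bits = sum of merged weights = 12 + 29 + 67 + 119 = 227.

227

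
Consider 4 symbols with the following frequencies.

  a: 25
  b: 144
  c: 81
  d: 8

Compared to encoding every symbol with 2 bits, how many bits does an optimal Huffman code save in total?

Fixed-length: 2 bits × 258 symbols = 516 bits.
Huffman merges:
merge d(8) and a(25): 33
merge 33 and c(81): 114
merge 114 and b(144): 258
Huffman total = 33 + 114 + 258 = 405 bits.
Saving = 516 − 405 = 111 bits.

111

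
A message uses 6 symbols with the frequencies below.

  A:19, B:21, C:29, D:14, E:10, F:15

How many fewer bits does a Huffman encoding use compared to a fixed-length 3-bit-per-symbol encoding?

Fixed-length: 3 bits × 108 symbols = 324 bits.
Huffman merges:
E(10) + D(14) → 24
F(15) + A(19) → 34
B(21) + 24 → 45
C(29) + 34 → 63
45 + 63 → 108
Huffman total = 24 + 34 + 45 + 63 + 108 = 274 bits.
Saving = 324 − 274 = 50 bits.

50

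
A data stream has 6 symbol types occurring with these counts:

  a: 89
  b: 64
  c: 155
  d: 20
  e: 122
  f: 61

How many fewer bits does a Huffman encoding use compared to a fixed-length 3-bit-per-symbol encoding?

285

Fixed-length: 3 bits × 511 symbols = 1533 bits.
Huffman merges:
combine d(20), f(61) → 81
combine b(64), 81 → 145
combine a(89), e(122) → 211
combine 145, c(155) → 300
combine 211, 300 → 511
Huffman total = 81 + 145 + 211 + 300 + 511 = 1248 bits.
Saving = 1533 − 1248 = 285 bits.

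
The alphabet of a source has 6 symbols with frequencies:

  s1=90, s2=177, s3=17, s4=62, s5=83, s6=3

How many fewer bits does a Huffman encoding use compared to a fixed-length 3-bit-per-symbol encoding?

342

Fixed-length: 3 bits × 432 symbols = 1296 bits.
Huffman merges:
merge s6(3) and s3(17): 20
merge 20 and s4(62): 82
merge 82 and s5(83): 165
merge s1(90) and 165: 255
merge s2(177) and 255: 432
Huffman total = 20 + 82 + 165 + 255 + 432 = 954 bits.
Saving = 1296 − 954 = 342 bits.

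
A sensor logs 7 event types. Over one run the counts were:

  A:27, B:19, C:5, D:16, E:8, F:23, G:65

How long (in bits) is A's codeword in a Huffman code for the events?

Huffman merges, smallest pair first:
C(5) + E(8) → 13
13 + D(16) → 29
B(19) + F(23) → 42
A(27) + 29 → 56
42 + 56 → 98
G(65) + 98 → 163
A's leaf is at depth 3, giving a 3-bit codeword.

3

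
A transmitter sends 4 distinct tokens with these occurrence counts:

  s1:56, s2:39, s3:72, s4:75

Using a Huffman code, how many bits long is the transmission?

Greedily combine the two least-frequent nodes:
s2(39) + s1(56) → 95
s3(72) + s4(75) → 147
95 + 147 → 242
Total encoded bits = sum of merged weights = 95 + 147 + 242 = 484.

484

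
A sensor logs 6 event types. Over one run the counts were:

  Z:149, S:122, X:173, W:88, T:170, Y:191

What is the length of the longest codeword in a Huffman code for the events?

Merge the two lowest-weight nodes at each step:
merge W(88) and S(122): 210
merge Z(149) and T(170): 319
merge X(173) and Y(191): 364
merge 210 and 319: 529
merge 364 and 529: 893
Maximum depth reached is 3.

3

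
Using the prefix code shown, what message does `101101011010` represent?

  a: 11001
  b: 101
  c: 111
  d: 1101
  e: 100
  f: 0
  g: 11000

Read left to right; each codeword is recognised as soon as it completes (prefix code):
  101→b | 101→b | 0→f | 1101→d | 0→f
Decoded message: bbfdf

bbfdf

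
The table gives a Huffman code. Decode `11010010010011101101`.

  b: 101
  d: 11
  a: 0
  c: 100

Read left to right; each codeword is recognised as soon as it completes (prefix code):
  11→d | 0→a | 100→c | 100→c | 100→c | 11→d | 101→b | 101→b
Decoded message: dacccdbb

dacccdbb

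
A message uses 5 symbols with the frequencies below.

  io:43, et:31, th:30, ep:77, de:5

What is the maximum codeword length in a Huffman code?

Merge the two lowest-weight nodes at each step:
merge de(5) and th(30): 35
merge et(31) and 35: 66
merge io(43) and 66: 109
merge ep(77) and 109: 186
The rarest symbols sit at the bottom; the longest codeword is 4 bits.

4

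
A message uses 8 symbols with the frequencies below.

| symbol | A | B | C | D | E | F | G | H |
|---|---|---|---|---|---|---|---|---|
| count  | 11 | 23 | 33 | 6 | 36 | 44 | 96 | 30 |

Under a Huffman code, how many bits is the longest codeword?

Merge the two lowest-weight nodes at each step:
merge D(6) and A(11): 17
merge 17 and B(23): 40
merge H(30) and C(33): 63
merge E(36) and 40: 76
merge F(44) and 63: 107
merge 76 and G(96): 172
merge 107 and 172: 279
The first pair merged (D, A) ends up deepest, at depth 5.

5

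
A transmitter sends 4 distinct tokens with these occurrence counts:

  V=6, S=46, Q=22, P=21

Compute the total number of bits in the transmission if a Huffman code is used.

171

Merge the two smallest weights repeatedly:
V(6) + P(21) → 27
Q(22) + 27 → 49
S(46) + 49 → 95
Total encoded bits = sum of merged weights = 27 + 49 + 95 = 171.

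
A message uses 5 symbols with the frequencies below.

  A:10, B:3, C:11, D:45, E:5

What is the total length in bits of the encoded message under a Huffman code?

Build the Huffman tree bottom-up:
merge B(3) and E(5): 8
merge 8 and A(10): 18
merge C(11) and 18: 29
merge 29 and D(45): 74
Each symbol's bit-cost is frequency × depth; summing gives 129 bits (equivalently 8 + 18 + 29 + 74).

129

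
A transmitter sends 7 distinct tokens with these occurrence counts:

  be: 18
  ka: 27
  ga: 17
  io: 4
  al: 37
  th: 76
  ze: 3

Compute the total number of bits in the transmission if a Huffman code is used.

Greedily combine the two least-frequent nodes:
ze(3) + io(4) → 7
7 + ga(17) → 24
be(18) + 24 → 42
ka(27) + al(37) → 64
42 + 64 → 106
th(76) + 106 → 182
The encoded length is the sum of every internal node's weight: 7 + 24 + 42 + 64 + 106 + 182 = 425 bits.

425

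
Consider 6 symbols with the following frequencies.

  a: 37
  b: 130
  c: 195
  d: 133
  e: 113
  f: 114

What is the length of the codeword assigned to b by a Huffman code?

Huffman merges, smallest pair first:
merge a(37) and e(113): 150
merge f(114) and b(130): 244
merge d(133) and 150: 283
merge c(195) and 244: 439
merge 283 and 439: 722
The subtree containing b is merged 3 times, so code length = 3.

3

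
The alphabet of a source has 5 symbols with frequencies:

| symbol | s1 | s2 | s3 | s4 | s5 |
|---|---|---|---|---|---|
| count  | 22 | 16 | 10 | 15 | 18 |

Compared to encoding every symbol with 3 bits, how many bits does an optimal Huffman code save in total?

56

Fixed-length: 3 bits × 81 symbols = 243 bits.
Huffman merges:
combine s3(10), s4(15) → 25
combine s2(16), s5(18) → 34
combine s1(22), 25 → 47
combine 34, 47 → 81
Huffman total = 25 + 34 + 47 + 81 = 187 bits.
Saving = 243 − 187 = 56 bits.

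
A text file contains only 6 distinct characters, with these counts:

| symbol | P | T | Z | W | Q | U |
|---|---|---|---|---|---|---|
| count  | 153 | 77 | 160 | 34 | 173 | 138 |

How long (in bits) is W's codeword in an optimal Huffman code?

4

Build the tree from the bottom:
combine W(34), T(77) → 111
combine 111, U(138) → 249
combine P(153), Z(160) → 313
combine Q(173), 249 → 422
combine 313, 422 → 735
W sits 4 levels below the root, so its codeword is 4 bits.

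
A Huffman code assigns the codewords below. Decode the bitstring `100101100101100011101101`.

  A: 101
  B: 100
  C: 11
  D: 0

Read left to right; each codeword is recognised as soon as it completes (prefix code):
  100→B | 101→A | 100→B | 101→A | 100→B | 0→D | 11→C | 101→A | 101→A
Decoded message: BABABDCAA

BABABDCAA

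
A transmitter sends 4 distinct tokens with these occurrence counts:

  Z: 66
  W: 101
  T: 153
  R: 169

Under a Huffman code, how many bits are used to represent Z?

3

Huffman merges, smallest pair first:
merge Z(66) and W(101): 167
merge T(153) and 167: 320
merge R(169) and 320: 489
The subtree containing Z is merged 3 times, so code length = 3.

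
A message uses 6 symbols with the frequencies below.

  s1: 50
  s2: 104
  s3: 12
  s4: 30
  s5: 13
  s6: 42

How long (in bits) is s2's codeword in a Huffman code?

Huffman merges, smallest pair first:
combine s3(12), s5(13) → 25
combine 25, s4(30) → 55
combine s6(42), s1(50) → 92
combine 55, 92 → 147
combine s2(104), 147 → 251
s2 sits one level below the root: a 1-bit codeword.

1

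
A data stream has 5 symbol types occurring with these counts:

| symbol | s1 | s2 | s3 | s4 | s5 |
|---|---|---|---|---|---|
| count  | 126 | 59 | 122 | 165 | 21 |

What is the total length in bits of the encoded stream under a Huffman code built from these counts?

1066

Build the Huffman tree bottom-up:
merge s5(21) and s2(59): 80
merge 80 and s3(122): 202
merge s1(126) and s4(165): 291
merge 202 and 291: 493
The encoded length is the sum of every internal node's weight: 80 + 202 + 291 + 493 = 1066 bits.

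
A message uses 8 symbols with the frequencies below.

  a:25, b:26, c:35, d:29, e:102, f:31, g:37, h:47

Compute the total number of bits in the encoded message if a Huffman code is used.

945

Greedily combine the two least-frequent nodes:
combine a(25), b(26) → 51
combine d(29), f(31) → 60
combine c(35), g(37) → 72
combine h(47), 51 → 98
combine 60, 72 → 132
combine 98, e(102) → 200
combine 132, 200 → 332
Each symbol's bit-cost is frequency × depth; summing gives 945 bits (equivalently 51 + 60 + 72 + 98 + 132 + 200 + 332).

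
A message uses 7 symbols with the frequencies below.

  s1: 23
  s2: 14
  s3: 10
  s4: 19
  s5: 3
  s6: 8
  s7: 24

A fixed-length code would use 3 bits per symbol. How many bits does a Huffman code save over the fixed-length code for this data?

Fixed-length: 3 bits × 101 symbols = 303 bits.
Huffman merges:
merge s5(3) and s6(8): 11
merge s3(10) and 11: 21
merge s2(14) and s4(19): 33
merge 21 and s1(23): 44
merge s7(24) and 33: 57
merge 44 and 57: 101
Huffman total = 11 + 21 + 33 + 44 + 57 + 101 = 267 bits.
Saving = 303 − 267 = 36 bits.

36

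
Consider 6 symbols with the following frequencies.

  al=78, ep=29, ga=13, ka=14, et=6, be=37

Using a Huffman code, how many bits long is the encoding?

Build the Huffman tree bottom-up:
combine et(6), ga(13) → 19
combine ka(14), 19 → 33
combine ep(29), 33 → 62
combine be(37), 62 → 99
combine al(78), 99 → 177
The encoded length is the sum of every internal node's weight: 19 + 33 + 62 + 99 + 177 = 390 bits.

390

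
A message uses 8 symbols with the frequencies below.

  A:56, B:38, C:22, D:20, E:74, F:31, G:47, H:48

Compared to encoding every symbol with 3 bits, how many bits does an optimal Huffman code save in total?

Fixed-length: 3 bits × 336 symbols = 1008 bits.
Huffman merges:
combine D(20), C(22) → 42
combine F(31), B(38) → 69
combine 42, G(47) → 89
combine H(48), A(56) → 104
combine 69, E(74) → 143
combine 89, 104 → 193
combine 143, 193 → 336
Huffman total = 42 + 69 + 89 + 104 + 143 + 193 + 336 = 976 bits.
Saving = 1008 − 976 = 32 bits.

32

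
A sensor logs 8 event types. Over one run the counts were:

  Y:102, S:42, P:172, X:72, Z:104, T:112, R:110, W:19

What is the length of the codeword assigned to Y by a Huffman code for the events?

3

Huffman merges, smallest pair first:
merge W(19) and S(42): 61
merge 61 and X(72): 133
merge Y(102) and Z(104): 206
merge R(110) and T(112): 222
merge 133 and P(172): 305
merge 206 and 222: 428
merge 305 and 428: 733
Y sits 3 levels below the root, so its codeword is 3 bits.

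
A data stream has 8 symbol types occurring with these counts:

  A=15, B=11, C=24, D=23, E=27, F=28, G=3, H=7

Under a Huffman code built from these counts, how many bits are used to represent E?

Repeatedly merge the two smallest:
combine G(3), H(7) → 10
combine 10, B(11) → 21
combine A(15), 21 → 36
combine D(23), C(24) → 47
combine E(27), F(28) → 55
combine 36, 47 → 83
combine 55, 83 → 138
E's leaf is at depth 2, giving a 2-bit codeword.

2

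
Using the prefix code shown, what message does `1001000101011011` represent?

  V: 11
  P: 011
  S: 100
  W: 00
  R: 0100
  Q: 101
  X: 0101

SSXPP

Read left to right; each codeword is recognised as soon as it completes (prefix code):
  100→S | 100→S | 0101→X | 011→P | 011→P
Decoded message: SSXPP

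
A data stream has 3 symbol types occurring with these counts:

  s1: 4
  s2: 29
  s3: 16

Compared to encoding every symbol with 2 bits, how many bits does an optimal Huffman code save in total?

Fixed-length: 2 bits × 49 symbols = 98 bits.
Huffman merges:
combine s1(4), s3(16) → 20
combine 20, s2(29) → 49
Huffman total = 20 + 49 = 69 bits.
Saving = 98 − 69 = 29 bits.

29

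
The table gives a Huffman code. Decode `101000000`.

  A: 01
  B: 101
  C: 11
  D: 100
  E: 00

BEEE

Read left to right; each codeword is recognised as soon as it completes (prefix code):
  101→B | 00→E | 00→E | 00→E
Decoded message: BEEE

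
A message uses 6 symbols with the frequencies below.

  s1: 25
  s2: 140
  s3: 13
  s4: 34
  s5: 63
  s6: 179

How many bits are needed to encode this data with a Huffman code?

974

Greedily combine the two least-frequent nodes:
merge s3(13) and s1(25): 38
merge s4(34) and 38: 72
merge s5(63) and 72: 135
merge 135 and s2(140): 275
merge s6(179) and 275: 454
The encoded length is the sum of every internal node's weight: 38 + 72 + 135 + 275 + 454 = 974 bits.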